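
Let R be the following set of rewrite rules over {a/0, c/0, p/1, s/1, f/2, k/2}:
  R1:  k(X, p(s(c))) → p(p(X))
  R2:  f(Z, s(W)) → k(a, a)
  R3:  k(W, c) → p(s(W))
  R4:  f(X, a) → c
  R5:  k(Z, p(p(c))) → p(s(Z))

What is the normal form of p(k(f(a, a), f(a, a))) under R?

p(p(s(c)))

1. p(k(f(a, a), f(a, a)))  →  p(k(c, f(a, a)))   [R4 at 1.1]
2. p(k(c, f(a, a)))  →  p(k(c, c))   [R4 at 1.2]
3. p(k(c, c))  →  p(p(s(c)))   [R3 at 1]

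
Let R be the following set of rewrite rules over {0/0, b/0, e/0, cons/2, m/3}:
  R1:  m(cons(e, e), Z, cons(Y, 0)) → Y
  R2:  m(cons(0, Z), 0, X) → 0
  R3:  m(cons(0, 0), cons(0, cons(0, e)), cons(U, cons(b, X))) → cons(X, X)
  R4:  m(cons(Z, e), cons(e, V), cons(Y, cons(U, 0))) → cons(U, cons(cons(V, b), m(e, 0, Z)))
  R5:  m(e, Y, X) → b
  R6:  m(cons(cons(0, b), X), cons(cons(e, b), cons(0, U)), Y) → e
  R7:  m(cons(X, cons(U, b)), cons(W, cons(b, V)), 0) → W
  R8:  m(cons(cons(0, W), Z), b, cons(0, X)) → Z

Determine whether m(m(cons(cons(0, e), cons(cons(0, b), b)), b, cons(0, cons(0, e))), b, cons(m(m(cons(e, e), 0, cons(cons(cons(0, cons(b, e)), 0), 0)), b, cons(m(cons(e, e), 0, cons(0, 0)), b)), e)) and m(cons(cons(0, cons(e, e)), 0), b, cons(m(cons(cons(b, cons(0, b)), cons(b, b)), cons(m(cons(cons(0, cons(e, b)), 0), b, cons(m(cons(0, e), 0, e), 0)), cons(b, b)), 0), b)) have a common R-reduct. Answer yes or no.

Reduce t₁ = m(m(cons(cons(0, e), cons(cons(0, b), b)), b, cons(0, cons(0, e))), b, cons(m(m(cons(e, e), 0, cons(cons(cons(0, cons(b, e)), 0), 0)), b, cons(m(cons(e, e), 0, cons(0, 0)), b)), e)):
1. m(m(cons(cons(0, e), cons(cons(0, b), b)), b, cons(0, cons(0, e))), b, cons(m(m(cons(e, e), 0, cons(cons(cons(0, cons(b, e)), 0), 0)), b, cons(m(cons(e, e), 0, cons(0, 0)), b)), e))  →  m(cons(cons(0, b), b), b, cons(m(m(cons(e, e), 0, cons(cons(cons(0, cons(b, e)), 0), 0)), b, cons(m(cons(e, e), 0, cons(0, 0)), b)), e))   [R8 at 1]
2. m(cons(cons(0, b), b), b, cons(m(m(cons(e, e), 0, cons(cons(cons(0, cons(b, e)), 0), 0)), b, cons(m(cons(e, e), 0, cons(0, 0)), b)), e))  →  m(cons(cons(0, b), b), b, cons(m(cons(cons(0, cons(b, e)), 0), b, cons(m(cons(e, e), 0, cons(0, 0)), b)), e))   [R1 at 3.1.1]
3. m(cons(cons(0, b), b), b, cons(m(cons(cons(0, cons(b, e)), 0), b, cons(m(cons(e, e), 0, cons(0, 0)), b)), e))  →  m(cons(cons(0, b), b), b, cons(m(cons(cons(0, cons(b, e)), 0), b, cons(0, b)), e))   [R1 at 3.1.3.1]
4. m(cons(cons(0, b), b), b, cons(m(cons(cons(0, cons(b, e)), 0), b, cons(0, b)), e))  →  m(cons(cons(0, b), b), b, cons(0, e))   [R8 at 3.1]
5. m(cons(cons(0, b), b), b, cons(0, e))  →  b   [R8 at ε]

Reduce t₂ = m(cons(cons(0, cons(e, e)), 0), b, cons(m(cons(cons(b, cons(0, b)), cons(b, b)), cons(m(cons(cons(0, cons(e, b)), 0), b, cons(m(cons(0, e), 0, e), 0)), cons(b, b)), 0), b)):
1. m(cons(cons(0, cons(e, e)), 0), b, cons(m(cons(cons(b, cons(0, b)), cons(b, b)), cons(m(cons(cons(0, cons(e, b)), 0), b, cons(m(cons(0, e), 0, e), 0)), cons(b, b)), 0), b))  →  m(cons(cons(0, cons(e, e)), 0), b, cons(m(cons(cons(0, cons(e, b)), 0), b, cons(m(cons(0, e), 0, e), 0)), b))   [R7 at 3.1]
2. m(cons(cons(0, cons(e, e)), 0), b, cons(m(cons(cons(0, cons(e, b)), 0), b, cons(m(cons(0, e), 0, e), 0)), b))  →  m(cons(cons(0, cons(e, e)), 0), b, cons(m(cons(cons(0, cons(e, b)), 0), b, cons(0, 0)), b))   [R2 at 3.1.3.1]
3. m(cons(cons(0, cons(e, e)), 0), b, cons(m(cons(cons(0, cons(e, b)), 0), b, cons(0, 0)), b))  →  m(cons(cons(0, cons(e, e)), 0), b, cons(0, b))   [R8 at 3.1]
4. m(cons(cons(0, cons(e, e)), 0), b, cons(0, b))  →  0   [R8 at ε]

no — NF(t₁) = b, NF(t₂) = 0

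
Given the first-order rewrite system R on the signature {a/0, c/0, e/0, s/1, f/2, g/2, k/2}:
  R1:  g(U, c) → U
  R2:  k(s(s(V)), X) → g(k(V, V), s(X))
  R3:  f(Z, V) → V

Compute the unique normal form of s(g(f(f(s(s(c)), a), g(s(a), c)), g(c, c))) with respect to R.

1. s(g(f(f(s(s(c)), a), g(s(a), c)), g(c, c)))  →  s(g(g(s(a), c), g(c, c)))   [R3 at 1.1]
2. s(g(g(s(a), c), g(c, c)))  →  s(g(s(a), g(c, c)))   [R1 at 1.1]
3. s(g(s(a), g(c, c)))  →  s(g(s(a), c))   [R1 at 1.2]
4. s(g(s(a), c))  →  s(s(a))   [R1 at 1]

s(s(a))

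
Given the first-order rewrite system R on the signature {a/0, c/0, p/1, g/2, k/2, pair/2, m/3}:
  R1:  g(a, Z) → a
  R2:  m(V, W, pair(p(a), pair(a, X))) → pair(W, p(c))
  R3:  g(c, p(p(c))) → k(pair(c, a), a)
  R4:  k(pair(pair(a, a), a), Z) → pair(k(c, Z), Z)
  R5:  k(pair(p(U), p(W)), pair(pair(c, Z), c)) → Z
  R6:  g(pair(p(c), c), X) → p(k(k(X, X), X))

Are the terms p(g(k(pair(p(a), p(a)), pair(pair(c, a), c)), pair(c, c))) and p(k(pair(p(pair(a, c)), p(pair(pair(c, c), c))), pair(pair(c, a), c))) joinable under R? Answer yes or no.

yes — NF(t₁) = p(a), NF(t₂) = p(a)

Reduce t₁ = p(g(k(pair(p(a), p(a)), pair(pair(c, a), c)), pair(c, c))):
1. p(g(k(pair(p(a), p(a)), pair(pair(c, a), c)), pair(c, c)))  →  p(g(a, pair(c, c)))   [R5 at 1.1]
2. p(g(a, pair(c, c)))  →  p(a)   [R1 at 1]

Reduce t₂ = p(k(pair(p(pair(a, c)), p(pair(pair(c, c), c))), pair(pair(c, a), c))):
1. p(k(pair(p(pair(a, c)), p(pair(pair(c, c), c))), pair(pair(c, a), c)))  →  p(a)   [R5 at 1]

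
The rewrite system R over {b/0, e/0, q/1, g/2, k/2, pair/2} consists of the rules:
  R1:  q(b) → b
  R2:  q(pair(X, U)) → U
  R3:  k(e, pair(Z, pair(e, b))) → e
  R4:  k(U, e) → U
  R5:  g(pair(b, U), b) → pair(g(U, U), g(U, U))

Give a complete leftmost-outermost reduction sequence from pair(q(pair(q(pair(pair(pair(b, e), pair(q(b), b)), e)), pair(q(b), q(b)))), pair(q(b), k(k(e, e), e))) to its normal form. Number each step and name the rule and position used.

pair(pair(b, b), pair(b, e))

1. pair(q(pair(q(pair(pair(pair(b, e), pair(q(b), b)), e)), pair(q(b), q(b)))), pair(q(b), k(k(e, e), e)))  →  pair(pair(q(b), q(b)), pair(q(b), k(k(e, e), e)))   [R2 at 1]
2. pair(pair(q(b), q(b)), pair(q(b), k(k(e, e), e)))  →  pair(pair(b, q(b)), pair(q(b), k(k(e, e), e)))   [R1 at 1.1]
3. pair(pair(b, q(b)), pair(q(b), k(k(e, e), e)))  →  pair(pair(b, b), pair(q(b), k(k(e, e), e)))   [R1 at 1.2]
4. pair(pair(b, b), pair(q(b), k(k(e, e), e)))  →  pair(pair(b, b), pair(b, k(k(e, e), e)))   [R1 at 2.1]
5. pair(pair(b, b), pair(b, k(k(e, e), e)))  →  pair(pair(b, b), pair(b, k(e, e)))   [R4 at 2.2]
6. pair(pair(b, b), pair(b, k(e, e)))  →  pair(pair(b, b), pair(b, e))   [R4 at 2.2]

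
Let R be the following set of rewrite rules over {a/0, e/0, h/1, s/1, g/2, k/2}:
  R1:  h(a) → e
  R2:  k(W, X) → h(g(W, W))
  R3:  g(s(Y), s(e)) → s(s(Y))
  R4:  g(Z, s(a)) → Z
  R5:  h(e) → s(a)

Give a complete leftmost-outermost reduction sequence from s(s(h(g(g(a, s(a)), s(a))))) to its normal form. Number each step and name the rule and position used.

1. s(s(h(g(g(a, s(a)), s(a)))))  →  s(s(h(g(a, s(a)))))   [R4 at 1.1.1]
2. s(s(h(g(a, s(a)))))  →  s(s(h(a)))   [R4 at 1.1.1]
3. s(s(h(a)))  →  s(s(e))   [R1 at 1.1]

s(s(e))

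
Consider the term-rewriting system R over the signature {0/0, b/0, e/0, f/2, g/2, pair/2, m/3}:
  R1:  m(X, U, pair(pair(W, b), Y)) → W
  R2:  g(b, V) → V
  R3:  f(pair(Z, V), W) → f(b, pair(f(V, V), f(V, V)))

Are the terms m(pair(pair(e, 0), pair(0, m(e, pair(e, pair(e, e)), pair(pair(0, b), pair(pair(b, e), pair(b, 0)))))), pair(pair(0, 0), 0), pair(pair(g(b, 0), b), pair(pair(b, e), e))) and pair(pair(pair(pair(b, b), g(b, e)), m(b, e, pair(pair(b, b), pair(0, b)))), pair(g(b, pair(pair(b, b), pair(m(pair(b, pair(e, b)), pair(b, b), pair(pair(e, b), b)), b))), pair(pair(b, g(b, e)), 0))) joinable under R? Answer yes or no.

no — NF(t₁) = 0, NF(t₂) = pair(pair(pair(pair(b, b), e), b), pair(pair(pair(b, b), pair(e, b)), pair(pair(b, e), 0)))

Reduce t₁ = m(pair(pair(e, 0), pair(0, m(e, pair(e, pair(e, e)), pair(pair(0, b), pair(pair(b, e), pair(b, 0)))))), pair(pair(0, 0), 0), pair(pair(g(b, 0), b), pair(pair(b, e), e))):
1. m(pair(pair(e, 0), pair(0, m(e, pair(e, pair(e, e)), pair(pair(0, b), pair(pair(b, e), pair(b, 0)))))), pair(pair(0, 0), 0), pair(pair(g(b, 0), b), pair(pair(b, e), e)))  →  g(b, 0)   [R1 at ε]
2. g(b, 0)  →  0   [R2 at ε]

Reduce t₂ = pair(pair(pair(pair(b, b), g(b, e)), m(b, e, pair(pair(b, b), pair(0, b)))), pair(g(b, pair(pair(b, b), pair(m(pair(b, pair(e, b)), pair(b, b), pair(pair(e, b), b)), b))), pair(pair(b, g(b, e)), 0))):
1. pair(pair(pair(pair(b, b), g(b, e)), m(b, e, pair(pair(b, b), pair(0, b)))), pair(g(b, pair(pair(b, b), pair(m(pair(b, pair(e, b)), pair(b, b), pair(pair(e, b), b)), b))), pair(pair(b, g(b, e)), 0)))  →  pair(pair(pair(pair(b, b), e), m(b, e, pair(pair(b, b), pair(0, b)))), pair(g(b, pair(pair(b, b), pair(m(pair(b, pair(e, b)), pair(b, b), pair(pair(e, b), b)), b))), pair(pair(b, g(b, e)), 0)))   [R2 at 1.1.2]
2. pair(pair(pair(pair(b, b), e), m(b, e, pair(pair(b, b), pair(0, b)))), pair(g(b, pair(pair(b, b), pair(m(pair(b, pair(e, b)), pair(b, b), pair(pair(e, b), b)), b))), pair(pair(b, g(b, e)), 0)))  →  pair(pair(pair(pair(b, b), e), b), pair(g(b, pair(pair(b, b), pair(m(pair(b, pair(e, b)), pair(b, b), pair(pair(e, b), b)), b))), pair(pair(b, g(b, e)), 0)))   [R1 at 1.2]
3. pair(pair(pair(pair(b, b), e), b), pair(g(b, pair(pair(b, b), pair(m(pair(b, pair(e, b)), pair(b, b), pair(pair(e, b), b)), b))), pair(pair(b, g(b, e)), 0)))  →  pair(pair(pair(pair(b, b), e), b), pair(pair(pair(b, b), pair(m(pair(b, pair(e, b)), pair(b, b), pair(pair(e, b), b)), b)), pair(pair(b, g(b, e)), 0)))   [R2 at 2.1]
4. pair(pair(pair(pair(b, b), e), b), pair(pair(pair(b, b), pair(m(pair(b, pair(e, b)), pair(b, b), pair(pair(e, b), b)), b)), pair(pair(b, g(b, e)), 0)))  →  pair(pair(pair(pair(b, b), e), b), pair(pair(pair(b, b), pair(e, b)), pair(pair(b, g(b, e)), 0)))   [R1 at 2.1.2.1]
5. pair(pair(pair(pair(b, b), e), b), pair(pair(pair(b, b), pair(e, b)), pair(pair(b, g(b, e)), 0)))  →  pair(pair(pair(pair(b, b), e), b), pair(pair(pair(b, b), pair(e, b)), pair(pair(b, e), 0)))   [R2 at 2.2.1.2]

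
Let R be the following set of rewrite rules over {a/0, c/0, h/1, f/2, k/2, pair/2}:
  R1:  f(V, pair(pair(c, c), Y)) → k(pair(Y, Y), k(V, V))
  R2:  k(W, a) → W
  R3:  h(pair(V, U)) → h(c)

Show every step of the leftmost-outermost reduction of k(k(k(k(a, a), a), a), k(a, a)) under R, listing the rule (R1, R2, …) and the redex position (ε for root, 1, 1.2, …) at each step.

a

1. k(k(k(k(a, a), a), a), k(a, a))  →  k(k(k(a, a), a), k(a, a))   [R2 at 1]
2. k(k(k(a, a), a), k(a, a))  →  k(k(a, a), k(a, a))   [R2 at 1]
3. k(k(a, a), k(a, a))  →  k(a, k(a, a))   [R2 at 1]
4. k(a, k(a, a))  →  k(a, a)   [R2 at 2]
5. k(a, a)  →  a   [R2 at ε]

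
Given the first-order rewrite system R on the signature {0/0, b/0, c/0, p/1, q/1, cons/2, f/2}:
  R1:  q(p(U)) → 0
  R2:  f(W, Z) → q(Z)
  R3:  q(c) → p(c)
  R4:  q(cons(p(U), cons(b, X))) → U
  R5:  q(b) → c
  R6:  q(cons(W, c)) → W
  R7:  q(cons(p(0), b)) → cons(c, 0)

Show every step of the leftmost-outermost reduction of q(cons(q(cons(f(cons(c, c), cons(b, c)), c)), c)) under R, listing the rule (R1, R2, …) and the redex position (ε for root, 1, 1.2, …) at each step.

b

1. q(cons(q(cons(f(cons(c, c), cons(b, c)), c)), c))  →  q(cons(f(cons(c, c), cons(b, c)), c))   [R6 at ε]
2. q(cons(f(cons(c, c), cons(b, c)), c))  →  f(cons(c, c), cons(b, c))   [R6 at ε]
3. f(cons(c, c), cons(b, c))  →  q(cons(b, c))   [R2 at ε]
4. q(cons(b, c))  →  b   [R6 at ε]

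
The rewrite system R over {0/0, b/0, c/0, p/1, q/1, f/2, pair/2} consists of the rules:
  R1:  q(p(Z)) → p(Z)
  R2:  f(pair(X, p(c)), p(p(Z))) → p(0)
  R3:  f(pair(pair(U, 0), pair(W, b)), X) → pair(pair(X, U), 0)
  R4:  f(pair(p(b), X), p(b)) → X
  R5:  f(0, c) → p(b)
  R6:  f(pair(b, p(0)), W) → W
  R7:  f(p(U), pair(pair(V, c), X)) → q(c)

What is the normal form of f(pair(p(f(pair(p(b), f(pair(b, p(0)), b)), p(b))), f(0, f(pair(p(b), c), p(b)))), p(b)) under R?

p(b)

1. f(pair(p(f(pair(p(b), f(pair(b, p(0)), b)), p(b))), f(0, f(pair(p(b), c), p(b)))), p(b))  →  f(pair(p(f(pair(b, p(0)), b)), f(0, f(pair(p(b), c), p(b)))), p(b))   [R4 at 1.1.1]
2. f(pair(p(f(pair(b, p(0)), b)), f(0, f(pair(p(b), c), p(b)))), p(b))  →  f(pair(p(b), f(0, f(pair(p(b), c), p(b)))), p(b))   [R6 at 1.1.1]
3. f(pair(p(b), f(0, f(pair(p(b), c), p(b)))), p(b))  →  f(0, f(pair(p(b), c), p(b)))   [R4 at ε]
4. f(0, f(pair(p(b), c), p(b)))  →  f(0, c)   [R4 at 2]
5. f(0, c)  →  p(b)   [R5 at ε]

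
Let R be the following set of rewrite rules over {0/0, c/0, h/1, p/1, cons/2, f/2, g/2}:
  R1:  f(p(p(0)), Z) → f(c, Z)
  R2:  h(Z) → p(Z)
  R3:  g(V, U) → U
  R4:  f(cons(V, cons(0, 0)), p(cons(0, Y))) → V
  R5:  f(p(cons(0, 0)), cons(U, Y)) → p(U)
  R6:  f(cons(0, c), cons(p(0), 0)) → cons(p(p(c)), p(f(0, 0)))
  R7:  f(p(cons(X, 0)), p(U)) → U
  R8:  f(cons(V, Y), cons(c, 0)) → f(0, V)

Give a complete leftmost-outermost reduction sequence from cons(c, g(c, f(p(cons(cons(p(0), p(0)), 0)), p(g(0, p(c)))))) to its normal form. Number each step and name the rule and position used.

1. cons(c, g(c, f(p(cons(cons(p(0), p(0)), 0)), p(g(0, p(c))))))  →  cons(c, f(p(cons(cons(p(0), p(0)), 0)), p(g(0, p(c)))))   [R3 at 2]
2. cons(c, f(p(cons(cons(p(0), p(0)), 0)), p(g(0, p(c)))))  →  cons(c, g(0, p(c)))   [R7 at 2]
3. cons(c, g(0, p(c)))  →  cons(c, p(c))   [R3 at 2]

cons(c, p(c))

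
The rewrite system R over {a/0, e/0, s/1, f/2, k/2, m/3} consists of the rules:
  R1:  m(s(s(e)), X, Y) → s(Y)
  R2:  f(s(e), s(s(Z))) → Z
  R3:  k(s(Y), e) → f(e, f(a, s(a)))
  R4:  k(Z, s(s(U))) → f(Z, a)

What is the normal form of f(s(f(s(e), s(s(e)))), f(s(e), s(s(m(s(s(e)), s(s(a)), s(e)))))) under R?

1. f(s(f(s(e), s(s(e)))), f(s(e), s(s(m(s(s(e)), s(s(a)), s(e))))))  →  f(s(e), f(s(e), s(s(m(s(s(e)), s(s(a)), s(e))))))   [R2 at 1.1]
2. f(s(e), f(s(e), s(s(m(s(s(e)), s(s(a)), s(e))))))  →  f(s(e), m(s(s(e)), s(s(a)), s(e)))   [R2 at 2]
3. f(s(e), m(s(s(e)), s(s(a)), s(e)))  →  f(s(e), s(s(e)))   [R1 at 2]
4. f(s(e), s(s(e)))  →  e   [R2 at ε]

e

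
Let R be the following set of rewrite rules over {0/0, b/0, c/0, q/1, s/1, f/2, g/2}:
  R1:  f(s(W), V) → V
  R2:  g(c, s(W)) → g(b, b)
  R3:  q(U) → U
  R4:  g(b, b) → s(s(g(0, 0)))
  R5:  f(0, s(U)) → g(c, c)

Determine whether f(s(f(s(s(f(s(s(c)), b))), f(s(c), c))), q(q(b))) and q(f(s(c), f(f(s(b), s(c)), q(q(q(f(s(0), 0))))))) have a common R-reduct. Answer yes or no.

no — NF(t₁) = b, NF(t₂) = 0

Reduce t₁ = f(s(f(s(s(f(s(s(c)), b))), f(s(c), c))), q(q(b))):
1. f(s(f(s(s(f(s(s(c)), b))), f(s(c), c))), q(q(b)))  →  q(q(b))   [R1 at ε]
2. q(q(b))  →  q(b)   [R3 at ε]
3. q(b)  →  b   [R3 at ε]

Reduce t₂ = q(f(s(c), f(f(s(b), s(c)), q(q(q(f(s(0), 0))))))):
1. q(f(s(c), f(f(s(b), s(c)), q(q(q(f(s(0), 0)))))))  →  f(s(c), f(f(s(b), s(c)), q(q(q(f(s(0), 0))))))   [R3 at ε]
2. f(s(c), f(f(s(b), s(c)), q(q(q(f(s(0), 0))))))  →  f(f(s(b), s(c)), q(q(q(f(s(0), 0)))))   [R1 at ε]
3. f(f(s(b), s(c)), q(q(q(f(s(0), 0)))))  →  f(s(c), q(q(q(f(s(0), 0)))))   [R1 at 1]
4. f(s(c), q(q(q(f(s(0), 0)))))  →  q(q(q(f(s(0), 0))))   [R1 at ε]
5. q(q(q(f(s(0), 0))))  →  q(q(f(s(0), 0)))   [R3 at ε]
6. q(q(f(s(0), 0)))  →  q(f(s(0), 0))   [R3 at ε]
7. q(f(s(0), 0))  →  f(s(0), 0)   [R3 at ε]
8. f(s(0), 0)  →  0   [R1 at ε]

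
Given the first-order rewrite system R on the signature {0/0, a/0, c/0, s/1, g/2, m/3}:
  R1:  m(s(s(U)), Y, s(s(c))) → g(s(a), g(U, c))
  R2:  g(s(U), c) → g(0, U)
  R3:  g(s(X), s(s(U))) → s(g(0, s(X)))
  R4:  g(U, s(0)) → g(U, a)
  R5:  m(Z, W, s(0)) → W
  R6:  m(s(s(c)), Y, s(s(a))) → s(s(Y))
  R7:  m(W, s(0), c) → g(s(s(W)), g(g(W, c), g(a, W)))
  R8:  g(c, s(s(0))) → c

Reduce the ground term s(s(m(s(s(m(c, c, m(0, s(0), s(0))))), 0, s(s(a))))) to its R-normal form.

s(s(s(s(0))))

1. s(s(m(s(s(m(c, c, m(0, s(0), s(0))))), 0, s(s(a)))))  →  s(s(m(s(s(m(c, c, s(0)))), 0, s(s(a)))))   [R5 at 1.1.1.1.1.3]
2. s(s(m(s(s(m(c, c, s(0)))), 0, s(s(a)))))  →  s(s(m(s(s(c)), 0, s(s(a)))))   [R5 at 1.1.1.1.1]
3. s(s(m(s(s(c)), 0, s(s(a)))))  →  s(s(s(s(0))))   [R6 at 1.1]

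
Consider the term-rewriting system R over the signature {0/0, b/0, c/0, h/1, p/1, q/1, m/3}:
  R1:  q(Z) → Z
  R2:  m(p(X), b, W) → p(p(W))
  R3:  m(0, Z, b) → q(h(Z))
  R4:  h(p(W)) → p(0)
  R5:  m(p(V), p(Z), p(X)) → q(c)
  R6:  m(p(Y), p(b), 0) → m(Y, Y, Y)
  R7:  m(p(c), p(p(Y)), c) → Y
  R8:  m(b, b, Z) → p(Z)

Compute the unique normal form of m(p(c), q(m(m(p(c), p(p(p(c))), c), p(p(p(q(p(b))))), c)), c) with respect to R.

1. m(p(c), q(m(m(p(c), p(p(p(c))), c), p(p(p(q(p(b))))), c)), c)  →  m(p(c), m(m(p(c), p(p(p(c))), c), p(p(p(q(p(b))))), c), c)   [R1 at 2]
2. m(p(c), m(m(p(c), p(p(p(c))), c), p(p(p(q(p(b))))), c), c)  →  m(p(c), m(p(c), p(p(p(q(p(b))))), c), c)   [R7 at 2.1]
3. m(p(c), m(p(c), p(p(p(q(p(b))))), c), c)  →  m(p(c), p(q(p(b))), c)   [R7 at 2]
4. m(p(c), p(q(p(b))), c)  →  m(p(c), p(p(b)), c)   [R1 at 2.1]
5. m(p(c), p(p(b)), c)  →  b   [R7 at ε]

b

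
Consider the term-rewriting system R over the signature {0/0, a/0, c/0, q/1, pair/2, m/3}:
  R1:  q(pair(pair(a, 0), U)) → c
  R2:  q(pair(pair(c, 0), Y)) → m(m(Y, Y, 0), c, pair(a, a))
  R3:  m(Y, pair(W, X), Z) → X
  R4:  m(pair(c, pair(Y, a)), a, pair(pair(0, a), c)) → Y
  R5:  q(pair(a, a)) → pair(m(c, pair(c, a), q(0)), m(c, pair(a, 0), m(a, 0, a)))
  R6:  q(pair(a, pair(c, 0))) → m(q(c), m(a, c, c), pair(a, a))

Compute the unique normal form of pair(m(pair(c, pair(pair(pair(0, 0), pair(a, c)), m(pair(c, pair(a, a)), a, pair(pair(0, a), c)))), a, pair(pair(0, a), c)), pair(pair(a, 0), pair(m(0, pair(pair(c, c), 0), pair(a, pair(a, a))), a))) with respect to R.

1. pair(m(pair(c, pair(pair(pair(0, 0), pair(a, c)), m(pair(c, pair(a, a)), a, pair(pair(0, a), c)))), a, pair(pair(0, a), c)), pair(pair(a, 0), pair(m(0, pair(pair(c, c), 0), pair(a, pair(a, a))), a)))  →  pair(m(pair(c, pair(pair(pair(0, 0), pair(a, c)), a)), a, pair(pair(0, a), c)), pair(pair(a, 0), pair(m(0, pair(pair(c, c), 0), pair(a, pair(a, a))), a)))   [R4 at 1.1.2.2]
2. pair(m(pair(c, pair(pair(pair(0, 0), pair(a, c)), a)), a, pair(pair(0, a), c)), pair(pair(a, 0), pair(m(0, pair(pair(c, c), 0), pair(a, pair(a, a))), a)))  →  pair(pair(pair(0, 0), pair(a, c)), pair(pair(a, 0), pair(m(0, pair(pair(c, c), 0), pair(a, pair(a, a))), a)))   [R4 at 1]
3. pair(pair(pair(0, 0), pair(a, c)), pair(pair(a, 0), pair(m(0, pair(pair(c, c), 0), pair(a, pair(a, a))), a)))  →  pair(pair(pair(0, 0), pair(a, c)), pair(pair(a, 0), pair(0, a)))   [R3 at 2.2.1]

pair(pair(pair(0, 0), pair(a, c)), pair(pair(a, 0), pair(0, a)))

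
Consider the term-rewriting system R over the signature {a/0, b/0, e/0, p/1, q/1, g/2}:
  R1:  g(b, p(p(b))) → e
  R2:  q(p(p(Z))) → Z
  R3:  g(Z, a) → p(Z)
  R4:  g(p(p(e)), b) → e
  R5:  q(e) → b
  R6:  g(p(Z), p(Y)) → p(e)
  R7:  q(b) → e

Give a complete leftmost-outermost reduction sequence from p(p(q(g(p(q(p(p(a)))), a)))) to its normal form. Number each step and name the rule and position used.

1. p(p(q(g(p(q(p(p(a)))), a))))  →  p(p(q(p(p(q(p(p(a))))))))   [R3 at 1.1.1]
2. p(p(q(p(p(q(p(p(a))))))))  →  p(p(q(p(p(a)))))   [R2 at 1.1]
3. p(p(q(p(p(a)))))  →  p(p(a))   [R2 at 1.1]

p(p(a))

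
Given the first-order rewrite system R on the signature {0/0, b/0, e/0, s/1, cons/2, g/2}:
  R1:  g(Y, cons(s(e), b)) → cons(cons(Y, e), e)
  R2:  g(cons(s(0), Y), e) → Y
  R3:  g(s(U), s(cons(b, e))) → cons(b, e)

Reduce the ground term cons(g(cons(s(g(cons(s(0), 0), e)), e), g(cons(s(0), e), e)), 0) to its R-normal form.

1. cons(g(cons(s(g(cons(s(0), 0), e)), e), g(cons(s(0), e), e)), 0)  →  cons(g(cons(s(0), e), g(cons(s(0), e), e)), 0)   [R2 at 1.1.1.1]
2. cons(g(cons(s(0), e), g(cons(s(0), e), e)), 0)  →  cons(g(cons(s(0), e), e), 0)   [R2 at 1.2]
3. cons(g(cons(s(0), e), e), 0)  →  cons(e, 0)   [R2 at 1]

cons(e, 0)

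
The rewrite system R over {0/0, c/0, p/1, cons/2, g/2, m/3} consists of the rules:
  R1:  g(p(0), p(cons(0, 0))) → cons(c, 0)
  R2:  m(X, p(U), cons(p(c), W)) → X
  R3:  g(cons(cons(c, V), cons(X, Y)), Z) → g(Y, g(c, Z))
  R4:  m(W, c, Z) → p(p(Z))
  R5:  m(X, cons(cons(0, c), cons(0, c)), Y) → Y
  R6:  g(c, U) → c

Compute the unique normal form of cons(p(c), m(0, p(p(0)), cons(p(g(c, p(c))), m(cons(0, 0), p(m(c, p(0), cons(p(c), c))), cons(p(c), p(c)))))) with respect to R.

cons(p(c), 0)

1. cons(p(c), m(0, p(p(0)), cons(p(g(c, p(c))), m(cons(0, 0), p(m(c, p(0), cons(p(c), c))), cons(p(c), p(c))))))  →  cons(p(c), m(0, p(p(0)), cons(p(c), m(cons(0, 0), p(m(c, p(0), cons(p(c), c))), cons(p(c), p(c))))))   [R6 at 2.3.1.1]
2. cons(p(c), m(0, p(p(0)), cons(p(c), m(cons(0, 0), p(m(c, p(0), cons(p(c), c))), cons(p(c), p(c))))))  →  cons(p(c), 0)   [R2 at 2]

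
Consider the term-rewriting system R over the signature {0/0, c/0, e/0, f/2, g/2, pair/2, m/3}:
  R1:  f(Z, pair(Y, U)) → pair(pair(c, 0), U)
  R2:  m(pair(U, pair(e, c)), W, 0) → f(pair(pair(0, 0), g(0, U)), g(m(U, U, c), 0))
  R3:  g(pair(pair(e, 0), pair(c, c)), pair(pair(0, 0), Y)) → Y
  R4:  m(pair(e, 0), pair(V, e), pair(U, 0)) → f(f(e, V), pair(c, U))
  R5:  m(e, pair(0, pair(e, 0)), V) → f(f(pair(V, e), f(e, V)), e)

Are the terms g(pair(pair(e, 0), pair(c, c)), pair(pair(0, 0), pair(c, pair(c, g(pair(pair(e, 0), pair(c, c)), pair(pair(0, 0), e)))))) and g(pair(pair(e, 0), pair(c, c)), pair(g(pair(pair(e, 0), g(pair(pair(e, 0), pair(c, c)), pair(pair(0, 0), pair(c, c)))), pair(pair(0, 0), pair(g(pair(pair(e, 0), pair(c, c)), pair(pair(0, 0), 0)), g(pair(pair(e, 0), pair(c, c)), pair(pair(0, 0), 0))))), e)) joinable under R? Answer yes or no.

no — NF(t₁) = pair(c, pair(c, e)), NF(t₂) = e

Reduce t₁ = g(pair(pair(e, 0), pair(c, c)), pair(pair(0, 0), pair(c, pair(c, g(pair(pair(e, 0), pair(c, c)), pair(pair(0, 0), e)))))):
1. g(pair(pair(e, 0), pair(c, c)), pair(pair(0, 0), pair(c, pair(c, g(pair(pair(e, 0), pair(c, c)), pair(pair(0, 0), e))))))  →  pair(c, pair(c, g(pair(pair(e, 0), pair(c, c)), pair(pair(0, 0), e))))   [R3 at ε]
2. pair(c, pair(c, g(pair(pair(e, 0), pair(c, c)), pair(pair(0, 0), e))))  →  pair(c, pair(c, e))   [R3 at 2.2]

Reduce t₂ = g(pair(pair(e, 0), pair(c, c)), pair(g(pair(pair(e, 0), g(pair(pair(e, 0), pair(c, c)), pair(pair(0, 0), pair(c, c)))), pair(pair(0, 0), pair(g(pair(pair(e, 0), pair(c, c)), pair(pair(0, 0), 0)), g(pair(pair(e, 0), pair(c, c)), pair(pair(0, 0), 0))))), e)):
1. g(pair(pair(e, 0), pair(c, c)), pair(g(pair(pair(e, 0), g(pair(pair(e, 0), pair(c, c)), pair(pair(0, 0), pair(c, c)))), pair(pair(0, 0), pair(g(pair(pair(e, 0), pair(c, c)), pair(pair(0, 0), 0)), g(pair(pair(e, 0), pair(c, c)), pair(pair(0, 0), 0))))), e))  →  g(pair(pair(e, 0), pair(c, c)), pair(g(pair(pair(e, 0), pair(c, c)), pair(pair(0, 0), pair(g(pair(pair(e, 0), pair(c, c)), pair(pair(0, 0), 0)), g(pair(pair(e, 0), pair(c, c)), pair(pair(0, 0), 0))))), e))   [R3 at 2.1.1.2]
2. g(pair(pair(e, 0), pair(c, c)), pair(g(pair(pair(e, 0), pair(c, c)), pair(pair(0, 0), pair(g(pair(pair(e, 0), pair(c, c)), pair(pair(0, 0), 0)), g(pair(pair(e, 0), pair(c, c)), pair(pair(0, 0), 0))))), e))  →  g(pair(pair(e, 0), pair(c, c)), pair(pair(g(pair(pair(e, 0), pair(c, c)), pair(pair(0, 0), 0)), g(pair(pair(e, 0), pair(c, c)), pair(pair(0, 0), 0))), e))   [R3 at 2.1]
3. g(pair(pair(e, 0), pair(c, c)), pair(pair(g(pair(pair(e, 0), pair(c, c)), pair(pair(0, 0), 0)), g(pair(pair(e, 0), pair(c, c)), pair(pair(0, 0), 0))), e))  →  g(pair(pair(e, 0), pair(c, c)), pair(pair(0, g(pair(pair(e, 0), pair(c, c)), pair(pair(0, 0), 0))), e))   [R3 at 2.1.1]
4. g(pair(pair(e, 0), pair(c, c)), pair(pair(0, g(pair(pair(e, 0), pair(c, c)), pair(pair(0, 0), 0))), e))  →  g(pair(pair(e, 0), pair(c, c)), pair(pair(0, 0), e))   [R3 at 2.1.2]
5. g(pair(pair(e, 0), pair(c, c)), pair(pair(0, 0), e))  →  e   [R3 at ε]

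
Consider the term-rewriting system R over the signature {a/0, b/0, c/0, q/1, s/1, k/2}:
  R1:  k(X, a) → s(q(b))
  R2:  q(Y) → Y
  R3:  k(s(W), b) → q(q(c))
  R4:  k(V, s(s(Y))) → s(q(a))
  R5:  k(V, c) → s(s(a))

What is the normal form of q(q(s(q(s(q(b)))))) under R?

1. q(q(s(q(s(q(b))))))  →  q(s(q(s(q(b)))))   [R2 at ε]
2. q(s(q(s(q(b)))))  →  s(q(s(q(b))))   [R2 at ε]
3. s(q(s(q(b))))  →  s(s(q(b)))   [R2 at 1]
4. s(s(q(b)))  →  s(s(b))   [R2 at 1.1]

s(s(b))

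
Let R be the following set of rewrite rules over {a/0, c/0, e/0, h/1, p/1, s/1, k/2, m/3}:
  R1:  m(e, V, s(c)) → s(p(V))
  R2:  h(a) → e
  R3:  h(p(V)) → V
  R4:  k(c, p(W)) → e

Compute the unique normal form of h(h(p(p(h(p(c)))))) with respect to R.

c

1. h(h(p(p(h(p(c))))))  →  h(p(h(p(c))))   [R3 at 1]
2. h(p(h(p(c))))  →  h(p(c))   [R3 at ε]
3. h(p(c))  →  c   [R3 at ε]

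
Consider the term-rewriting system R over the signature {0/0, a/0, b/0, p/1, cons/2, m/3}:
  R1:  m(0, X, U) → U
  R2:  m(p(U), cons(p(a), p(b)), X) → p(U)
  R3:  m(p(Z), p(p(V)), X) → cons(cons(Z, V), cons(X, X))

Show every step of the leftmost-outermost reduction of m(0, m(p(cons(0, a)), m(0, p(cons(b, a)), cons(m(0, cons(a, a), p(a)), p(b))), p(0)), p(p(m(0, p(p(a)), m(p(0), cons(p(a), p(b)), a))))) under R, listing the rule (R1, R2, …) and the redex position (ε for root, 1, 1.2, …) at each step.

1. m(0, m(p(cons(0, a)), m(0, p(cons(b, a)), cons(m(0, cons(a, a), p(a)), p(b))), p(0)), p(p(m(0, p(p(a)), m(p(0), cons(p(a), p(b)), a)))))  →  p(p(m(0, p(p(a)), m(p(0), cons(p(a), p(b)), a))))   [R1 at ε]
2. p(p(m(0, p(p(a)), m(p(0), cons(p(a), p(b)), a))))  →  p(p(m(p(0), cons(p(a), p(b)), a)))   [R1 at 1.1]
3. p(p(m(p(0), cons(p(a), p(b)), a)))  →  p(p(p(0)))   [R2 at 1.1]

p(p(p(0)))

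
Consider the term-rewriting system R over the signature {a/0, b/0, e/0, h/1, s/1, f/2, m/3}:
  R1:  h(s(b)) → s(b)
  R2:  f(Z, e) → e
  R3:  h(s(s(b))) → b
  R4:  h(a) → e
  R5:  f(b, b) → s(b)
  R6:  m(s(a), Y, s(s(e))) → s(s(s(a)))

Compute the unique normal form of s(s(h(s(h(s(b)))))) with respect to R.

s(s(b))

1. s(s(h(s(h(s(b))))))  →  s(s(h(s(s(b)))))   [R1 at 1.1.1.1]
2. s(s(h(s(s(b)))))  →  s(s(b))   [R3 at 1.1]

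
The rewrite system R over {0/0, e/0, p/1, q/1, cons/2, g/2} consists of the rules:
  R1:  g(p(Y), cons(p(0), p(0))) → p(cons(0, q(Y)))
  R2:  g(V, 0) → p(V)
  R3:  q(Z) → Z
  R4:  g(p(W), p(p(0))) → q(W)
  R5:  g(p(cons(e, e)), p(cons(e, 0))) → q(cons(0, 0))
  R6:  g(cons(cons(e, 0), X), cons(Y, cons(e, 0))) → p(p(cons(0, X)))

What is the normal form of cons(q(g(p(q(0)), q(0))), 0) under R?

1. cons(q(g(p(q(0)), q(0))), 0)  →  cons(g(p(q(0)), q(0)), 0)   [R3 at 1]
2. cons(g(p(q(0)), q(0)), 0)  →  cons(g(p(0), q(0)), 0)   [R3 at 1.1.1]
3. cons(g(p(0), q(0)), 0)  →  cons(g(p(0), 0), 0)   [R3 at 1.2]
4. cons(g(p(0), 0), 0)  →  cons(p(p(0)), 0)   [R2 at 1]

cons(p(p(0)), 0)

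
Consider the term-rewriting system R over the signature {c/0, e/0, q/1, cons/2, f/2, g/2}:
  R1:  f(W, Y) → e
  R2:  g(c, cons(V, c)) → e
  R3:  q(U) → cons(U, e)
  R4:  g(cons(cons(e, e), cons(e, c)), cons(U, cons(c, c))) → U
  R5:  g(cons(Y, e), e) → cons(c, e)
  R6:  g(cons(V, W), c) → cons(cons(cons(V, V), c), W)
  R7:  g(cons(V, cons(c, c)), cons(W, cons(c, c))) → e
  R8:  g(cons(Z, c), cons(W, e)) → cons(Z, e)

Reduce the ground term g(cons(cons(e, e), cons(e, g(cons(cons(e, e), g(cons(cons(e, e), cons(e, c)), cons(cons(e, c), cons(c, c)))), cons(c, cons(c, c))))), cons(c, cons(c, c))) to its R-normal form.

c

1. g(cons(cons(e, e), cons(e, g(cons(cons(e, e), g(cons(cons(e, e), cons(e, c)), cons(cons(e, c), cons(c, c)))), cons(c, cons(c, c))))), cons(c, cons(c, c)))  →  g(cons(cons(e, e), cons(e, g(cons(cons(e, e), cons(e, c)), cons(c, cons(c, c))))), cons(c, cons(c, c)))   [R4 at 1.2.2.1.2]
2. g(cons(cons(e, e), cons(e, g(cons(cons(e, e), cons(e, c)), cons(c, cons(c, c))))), cons(c, cons(c, c)))  →  g(cons(cons(e, e), cons(e, c)), cons(c, cons(c, c)))   [R4 at 1.2.2]
3. g(cons(cons(e, e), cons(e, c)), cons(c, cons(c, c)))  →  c   [R4 at ε]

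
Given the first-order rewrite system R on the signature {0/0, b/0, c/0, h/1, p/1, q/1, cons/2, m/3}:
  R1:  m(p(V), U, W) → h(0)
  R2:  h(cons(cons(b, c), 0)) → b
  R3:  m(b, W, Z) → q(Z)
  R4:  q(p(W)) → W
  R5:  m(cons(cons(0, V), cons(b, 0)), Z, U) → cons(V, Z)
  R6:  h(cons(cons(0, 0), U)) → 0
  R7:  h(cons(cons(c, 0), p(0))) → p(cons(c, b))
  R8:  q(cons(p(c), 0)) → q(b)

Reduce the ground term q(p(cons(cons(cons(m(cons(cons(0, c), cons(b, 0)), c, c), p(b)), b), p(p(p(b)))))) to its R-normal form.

cons(cons(cons(cons(c, c), p(b)), b), p(p(p(b))))

1. q(p(cons(cons(cons(m(cons(cons(0, c), cons(b, 0)), c, c), p(b)), b), p(p(p(b))))))  →  cons(cons(cons(m(cons(cons(0, c), cons(b, 0)), c, c), p(b)), b), p(p(p(b))))   [R4 at ε]
2. cons(cons(cons(m(cons(cons(0, c), cons(b, 0)), c, c), p(b)), b), p(p(p(b))))  →  cons(cons(cons(cons(c, c), p(b)), b), p(p(p(b))))   [R5 at 1.1.1]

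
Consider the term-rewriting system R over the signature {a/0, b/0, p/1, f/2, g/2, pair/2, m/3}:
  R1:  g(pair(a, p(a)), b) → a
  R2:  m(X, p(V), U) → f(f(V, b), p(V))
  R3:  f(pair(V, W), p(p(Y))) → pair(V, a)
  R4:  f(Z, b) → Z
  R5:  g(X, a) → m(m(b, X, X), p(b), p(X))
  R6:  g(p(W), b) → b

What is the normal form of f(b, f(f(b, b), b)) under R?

1. f(b, f(f(b, b), b))  →  f(b, f(b, b))   [R4 at 2]
2. f(b, f(b, b))  →  f(b, b)   [R4 at 2]
3. f(b, b)  →  b   [R4 at ε]

b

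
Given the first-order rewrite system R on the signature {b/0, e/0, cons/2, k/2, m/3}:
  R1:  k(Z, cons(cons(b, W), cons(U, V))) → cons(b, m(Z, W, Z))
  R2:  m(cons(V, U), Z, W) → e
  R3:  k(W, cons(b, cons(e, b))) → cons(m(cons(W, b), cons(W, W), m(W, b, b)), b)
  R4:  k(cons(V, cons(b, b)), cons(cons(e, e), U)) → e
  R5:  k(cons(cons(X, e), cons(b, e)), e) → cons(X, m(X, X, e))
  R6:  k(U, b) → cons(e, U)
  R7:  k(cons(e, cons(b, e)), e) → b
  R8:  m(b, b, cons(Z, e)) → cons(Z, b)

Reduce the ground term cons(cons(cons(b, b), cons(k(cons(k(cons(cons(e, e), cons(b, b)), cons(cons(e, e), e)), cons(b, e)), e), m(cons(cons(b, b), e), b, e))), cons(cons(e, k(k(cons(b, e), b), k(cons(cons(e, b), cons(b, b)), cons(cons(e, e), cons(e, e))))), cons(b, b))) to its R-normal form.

cons(cons(cons(b, b), cons(b, e)), cons(cons(e, b), cons(b, b)))

1. cons(cons(cons(b, b), cons(k(cons(k(cons(cons(e, e), cons(b, b)), cons(cons(e, e), e)), cons(b, e)), e), m(cons(cons(b, b), e), b, e))), cons(cons(e, k(k(cons(b, e), b), k(cons(cons(e, b), cons(b, b)), cons(cons(e, e), cons(e, e))))), cons(b, b)))  →  cons(cons(cons(b, b), cons(k(cons(e, cons(b, e)), e), m(cons(cons(b, b), e), b, e))), cons(cons(e, k(k(cons(b, e), b), k(cons(cons(e, b), cons(b, b)), cons(cons(e, e), cons(e, e))))), cons(b, b)))   [R4 at 1.2.1.1.1]
2. cons(cons(cons(b, b), cons(k(cons(e, cons(b, e)), e), m(cons(cons(b, b), e), b, e))), cons(cons(e, k(k(cons(b, e), b), k(cons(cons(e, b), cons(b, b)), cons(cons(e, e), cons(e, e))))), cons(b, b)))  →  cons(cons(cons(b, b), cons(b, m(cons(cons(b, b), e), b, e))), cons(cons(e, k(k(cons(b, e), b), k(cons(cons(e, b), cons(b, b)), cons(cons(e, e), cons(e, e))))), cons(b, b)))   [R7 at 1.2.1]
3. cons(cons(cons(b, b), cons(b, m(cons(cons(b, b), e), b, e))), cons(cons(e, k(k(cons(b, e), b), k(cons(cons(e, b), cons(b, b)), cons(cons(e, e), cons(e, e))))), cons(b, b)))  →  cons(cons(cons(b, b), cons(b, e)), cons(cons(e, k(k(cons(b, e), b), k(cons(cons(e, b), cons(b, b)), cons(cons(e, e), cons(e, e))))), cons(b, b)))   [R2 at 1.2.2]
4. cons(cons(cons(b, b), cons(b, e)), cons(cons(e, k(k(cons(b, e), b), k(cons(cons(e, b), cons(b, b)), cons(cons(e, e), cons(e, e))))), cons(b, b)))  →  cons(cons(cons(b, b), cons(b, e)), cons(cons(e, k(cons(e, cons(b, e)), k(cons(cons(e, b), cons(b, b)), cons(cons(e, e), cons(e, e))))), cons(b, b)))   [R6 at 2.1.2.1]
5. cons(cons(cons(b, b), cons(b, e)), cons(cons(e, k(cons(e, cons(b, e)), k(cons(cons(e, b), cons(b, b)), cons(cons(e, e), cons(e, e))))), cons(b, b)))  →  cons(cons(cons(b, b), cons(b, e)), cons(cons(e, k(cons(e, cons(b, e)), e)), cons(b, b)))   [R4 at 2.1.2.2]
6. cons(cons(cons(b, b), cons(b, e)), cons(cons(e, k(cons(e, cons(b, e)), e)), cons(b, b)))  →  cons(cons(cons(b, b), cons(b, e)), cons(cons(e, b), cons(b, b)))   [R7 at 2.1.2]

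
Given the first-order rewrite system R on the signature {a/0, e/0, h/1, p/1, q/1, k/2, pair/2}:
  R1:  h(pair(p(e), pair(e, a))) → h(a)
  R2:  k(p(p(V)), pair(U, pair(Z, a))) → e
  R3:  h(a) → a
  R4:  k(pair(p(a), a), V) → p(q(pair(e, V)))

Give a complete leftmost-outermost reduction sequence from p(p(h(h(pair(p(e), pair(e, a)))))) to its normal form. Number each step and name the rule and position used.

p(p(a))

1. p(p(h(h(pair(p(e), pair(e, a))))))  →  p(p(h(h(a))))   [R1 at 1.1.1]
2. p(p(h(h(a))))  →  p(p(h(a)))   [R3 at 1.1.1]
3. p(p(h(a)))  →  p(p(a))   [R3 at 1.1]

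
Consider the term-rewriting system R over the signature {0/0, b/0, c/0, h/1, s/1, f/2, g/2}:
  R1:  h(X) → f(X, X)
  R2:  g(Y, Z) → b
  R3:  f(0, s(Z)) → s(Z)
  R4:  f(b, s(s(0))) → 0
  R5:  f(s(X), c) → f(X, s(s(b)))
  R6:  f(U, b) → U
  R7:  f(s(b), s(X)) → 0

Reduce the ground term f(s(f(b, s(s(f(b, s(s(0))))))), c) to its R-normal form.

s(s(b))

1. f(s(f(b, s(s(f(b, s(s(0))))))), c)  →  f(f(b, s(s(f(b, s(s(0)))))), s(s(b)))   [R5 at ε]
2. f(f(b, s(s(f(b, s(s(0)))))), s(s(b)))  →  f(f(b, s(s(0))), s(s(b)))   [R4 at 1.2.1.1]
3. f(f(b, s(s(0))), s(s(b)))  →  f(0, s(s(b)))   [R4 at 1]
4. f(0, s(s(b)))  →  s(s(b))   [R3 at ε]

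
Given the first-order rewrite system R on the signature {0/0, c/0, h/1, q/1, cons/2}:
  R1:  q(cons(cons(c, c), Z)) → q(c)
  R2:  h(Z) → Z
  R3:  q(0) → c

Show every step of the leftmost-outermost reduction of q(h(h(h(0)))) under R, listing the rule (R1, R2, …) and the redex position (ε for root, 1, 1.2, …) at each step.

c

1. q(h(h(h(0))))  →  q(h(h(0)))   [R2 at 1]
2. q(h(h(0)))  →  q(h(0))   [R2 at 1]
3. q(h(0))  →  q(0)   [R2 at 1]
4. q(0)  →  c   [R3 at ε]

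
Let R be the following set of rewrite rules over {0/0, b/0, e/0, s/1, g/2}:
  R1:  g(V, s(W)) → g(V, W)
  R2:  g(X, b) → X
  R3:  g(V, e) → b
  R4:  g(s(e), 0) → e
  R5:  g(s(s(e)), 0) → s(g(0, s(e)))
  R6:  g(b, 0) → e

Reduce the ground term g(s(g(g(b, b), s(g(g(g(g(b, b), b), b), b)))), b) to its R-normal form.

1. g(s(g(g(b, b), s(g(g(g(g(b, b), b), b), b)))), b)  →  s(g(g(b, b), s(g(g(g(g(b, b), b), b), b))))   [R2 at ε]
2. s(g(g(b, b), s(g(g(g(g(b, b), b), b), b))))  →  s(g(g(b, b), g(g(g(g(b, b), b), b), b)))   [R1 at 1]
3. s(g(g(b, b), g(g(g(g(b, b), b), b), b)))  →  s(g(b, g(g(g(g(b, b), b), b), b)))   [R2 at 1.1]
4. s(g(b, g(g(g(g(b, b), b), b), b)))  →  s(g(b, g(g(g(b, b), b), b)))   [R2 at 1.2]
5. s(g(b, g(g(g(b, b), b), b)))  →  s(g(b, g(g(b, b), b)))   [R2 at 1.2]
6. s(g(b, g(g(b, b), b)))  →  s(g(b, g(b, b)))   [R2 at 1.2]
7. s(g(b, g(b, b)))  →  s(g(b, b))   [R2 at 1.2]
8. s(g(b, b))  →  s(b)   [R2 at 1]

s(b)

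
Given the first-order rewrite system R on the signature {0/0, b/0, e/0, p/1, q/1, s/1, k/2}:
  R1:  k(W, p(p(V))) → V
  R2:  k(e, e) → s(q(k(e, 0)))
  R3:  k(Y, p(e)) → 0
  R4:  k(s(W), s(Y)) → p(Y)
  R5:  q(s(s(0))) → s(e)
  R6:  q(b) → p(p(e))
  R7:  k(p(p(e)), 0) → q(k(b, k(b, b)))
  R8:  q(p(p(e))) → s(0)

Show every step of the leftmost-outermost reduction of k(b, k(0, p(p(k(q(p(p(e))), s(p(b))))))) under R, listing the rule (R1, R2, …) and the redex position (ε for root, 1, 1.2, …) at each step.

1. k(b, k(0, p(p(k(q(p(p(e))), s(p(b)))))))  →  k(b, k(q(p(p(e))), s(p(b))))   [R1 at 2]
2. k(b, k(q(p(p(e))), s(p(b))))  →  k(b, k(s(0), s(p(b))))   [R8 at 2.1]
3. k(b, k(s(0), s(p(b))))  →  k(b, p(p(b)))   [R4 at 2]
4. k(b, p(p(b)))  →  b   [R1 at ε]

b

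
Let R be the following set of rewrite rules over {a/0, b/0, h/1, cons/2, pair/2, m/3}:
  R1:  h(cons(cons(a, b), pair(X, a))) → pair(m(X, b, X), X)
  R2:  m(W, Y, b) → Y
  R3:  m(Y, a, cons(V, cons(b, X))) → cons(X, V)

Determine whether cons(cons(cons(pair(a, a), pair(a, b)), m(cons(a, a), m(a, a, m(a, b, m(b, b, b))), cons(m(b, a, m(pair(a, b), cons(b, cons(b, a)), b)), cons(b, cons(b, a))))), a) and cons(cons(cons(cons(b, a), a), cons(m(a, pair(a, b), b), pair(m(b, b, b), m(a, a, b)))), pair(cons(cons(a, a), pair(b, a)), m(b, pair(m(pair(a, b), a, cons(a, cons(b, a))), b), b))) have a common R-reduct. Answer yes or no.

no — NF(t₁) = cons(cons(cons(pair(a, a), pair(a, b)), cons(cons(b, a), cons(a, b))), a), NF(t₂) = cons(cons(cons(cons(b, a), a), cons(pair(a, b), pair(b, a))), pair(cons(cons(a, a), pair(b, a)), pair(cons(a, a), b)))

Reduce t₁ = cons(cons(cons(pair(a, a), pair(a, b)), m(cons(a, a), m(a, a, m(a, b, m(b, b, b))), cons(m(b, a, m(pair(a, b), cons(b, cons(b, a)), b)), cons(b, cons(b, a))))), a):
1. cons(cons(cons(pair(a, a), pair(a, b)), m(cons(a, a), m(a, a, m(a, b, m(b, b, b))), cons(m(b, a, m(pair(a, b), cons(b, cons(b, a)), b)), cons(b, cons(b, a))))), a)  →  cons(cons(cons(pair(a, a), pair(a, b)), m(cons(a, a), m(a, a, m(a, b, b)), cons(m(b, a, m(pair(a, b), cons(b, cons(b, a)), b)), cons(b, cons(b, a))))), a)   [R2 at 1.2.2.3.3]
2. cons(cons(cons(pair(a, a), pair(a, b)), m(cons(a, a), m(a, a, m(a, b, b)), cons(m(b, a, m(pair(a, b), cons(b, cons(b, a)), b)), cons(b, cons(b, a))))), a)  →  cons(cons(cons(pair(a, a), pair(a, b)), m(cons(a, a), m(a, a, b), cons(m(b, a, m(pair(a, b), cons(b, cons(b, a)), b)), cons(b, cons(b, a))))), a)   [R2 at 1.2.2.3]
3. cons(cons(cons(pair(a, a), pair(a, b)), m(cons(a, a), m(a, a, b), cons(m(b, a, m(pair(a, b), cons(b, cons(b, a)), b)), cons(b, cons(b, a))))), a)  →  cons(cons(cons(pair(a, a), pair(a, b)), m(cons(a, a), a, cons(m(b, a, m(pair(a, b), cons(b, cons(b, a)), b)), cons(b, cons(b, a))))), a)   [R2 at 1.2.2]
4. cons(cons(cons(pair(a, a), pair(a, b)), m(cons(a, a), a, cons(m(b, a, m(pair(a, b), cons(b, cons(b, a)), b)), cons(b, cons(b, a))))), a)  →  cons(cons(cons(pair(a, a), pair(a, b)), cons(cons(b, a), m(b, a, m(pair(a, b), cons(b, cons(b, a)), b)))), a)   [R3 at 1.2]
5. cons(cons(cons(pair(a, a), pair(a, b)), cons(cons(b, a), m(b, a, m(pair(a, b), cons(b, cons(b, a)), b)))), a)  →  cons(cons(cons(pair(a, a), pair(a, b)), cons(cons(b, a), m(b, a, cons(b, cons(b, a))))), a)   [R2 at 1.2.2.3]
6. cons(cons(cons(pair(a, a), pair(a, b)), cons(cons(b, a), m(b, a, cons(b, cons(b, a))))), a)  →  cons(cons(cons(pair(a, a), pair(a, b)), cons(cons(b, a), cons(a, b))), a)   [R3 at 1.2.2]

Reduce t₂ = cons(cons(cons(cons(b, a), a), cons(m(a, pair(a, b), b), pair(m(b, b, b), m(a, a, b)))), pair(cons(cons(a, a), pair(b, a)), m(b, pair(m(pair(a, b), a, cons(a, cons(b, a))), b), b))):
1. cons(cons(cons(cons(b, a), a), cons(m(a, pair(a, b), b), pair(m(b, b, b), m(a, a, b)))), pair(cons(cons(a, a), pair(b, a)), m(b, pair(m(pair(a, b), a, cons(a, cons(b, a))), b), b)))  →  cons(cons(cons(cons(b, a), a), cons(pair(a, b), pair(m(b, b, b), m(a, a, b)))), pair(cons(cons(a, a), pair(b, a)), m(b, pair(m(pair(a, b), a, cons(a, cons(b, a))), b), b)))   [R2 at 1.2.1]
2. cons(cons(cons(cons(b, a), a), cons(pair(a, b), pair(m(b, b, b), m(a, a, b)))), pair(cons(cons(a, a), pair(b, a)), m(b, pair(m(pair(a, b), a, cons(a, cons(b, a))), b), b)))  →  cons(cons(cons(cons(b, a), a), cons(pair(a, b), pair(b, m(a, a, b)))), pair(cons(cons(a, a), pair(b, a)), m(b, pair(m(pair(a, b), a, cons(a, cons(b, a))), b), b)))   [R2 at 1.2.2.1]
3. cons(cons(cons(cons(b, a), a), cons(pair(a, b), pair(b, m(a, a, b)))), pair(cons(cons(a, a), pair(b, a)), m(b, pair(m(pair(a, b), a, cons(a, cons(b, a))), b), b)))  →  cons(cons(cons(cons(b, a), a), cons(pair(a, b), pair(b, a))), pair(cons(cons(a, a), pair(b, a)), m(b, pair(m(pair(a, b), a, cons(a, cons(b, a))), b), b)))   [R2 at 1.2.2.2]
4. cons(cons(cons(cons(b, a), a), cons(pair(a, b), pair(b, a))), pair(cons(cons(a, a), pair(b, a)), m(b, pair(m(pair(a, b), a, cons(a, cons(b, a))), b), b)))  →  cons(cons(cons(cons(b, a), a), cons(pair(a, b), pair(b, a))), pair(cons(cons(a, a), pair(b, a)), pair(m(pair(a, b), a, cons(a, cons(b, a))), b)))   [R2 at 2.2]
5. cons(cons(cons(cons(b, a), a), cons(pair(a, b), pair(b, a))), pair(cons(cons(a, a), pair(b, a)), pair(m(pair(a, b), a, cons(a, cons(b, a))), b)))  →  cons(cons(cons(cons(b, a), a), cons(pair(a, b), pair(b, a))), pair(cons(cons(a, a), pair(b, a)), pair(cons(a, a), b)))   [R3 at 2.2.1]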